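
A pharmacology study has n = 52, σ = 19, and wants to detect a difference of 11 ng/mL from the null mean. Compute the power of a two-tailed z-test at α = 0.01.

SE = σ/√n = 19/√52 = 2.635. Non-centrality λ = d/SE = 11/2.635 = 4.175. Power ≈ Φ(λ - z_{α/2}) = Φ(4.175 - 2.576) = Φ(1.599) = 0.945.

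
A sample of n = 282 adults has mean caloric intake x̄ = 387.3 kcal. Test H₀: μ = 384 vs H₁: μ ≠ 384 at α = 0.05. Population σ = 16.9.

z = (x̄ - μ₀)/(σ/√n) = (387.3 - 384)/(16.9/√282) = 3.279. Critical value: ±1.96. Since |3.279| > 1.96, Reject H₀.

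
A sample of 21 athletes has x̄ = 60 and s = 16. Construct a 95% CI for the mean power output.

CI = x̄ ± t*(s/√n) = 60 ± 2.086(16/√21) = (52.72, 67.28)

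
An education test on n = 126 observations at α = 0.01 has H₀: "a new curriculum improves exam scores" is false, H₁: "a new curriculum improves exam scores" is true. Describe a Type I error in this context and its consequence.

Type I error: rejecting H₀ when it is true — concluding that a new curriculum improves exam scores when in fact it is not. Consequence: adopting a curriculum that gives no real benefit — disruption for nothing.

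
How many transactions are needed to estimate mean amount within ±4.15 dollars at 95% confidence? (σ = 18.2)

n = (z*σ/E)² = (1.96×18.2/4.15)² = 73.9 → n = 74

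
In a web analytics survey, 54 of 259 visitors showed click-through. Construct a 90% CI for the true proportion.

p̂ = 0.208. CI = p̂ ± z*√(p̂(1-p̂)/n) = (0.167, 0.25)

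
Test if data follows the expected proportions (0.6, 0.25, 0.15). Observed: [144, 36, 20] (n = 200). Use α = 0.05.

Expected: [120.0, 50.0, 30.0]. χ² = 12.053. df = 2, critical = 5.991. Reject H₀.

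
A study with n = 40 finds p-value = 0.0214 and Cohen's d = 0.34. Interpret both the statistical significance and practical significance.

Statistically significant (p = 0.0214 < 0.05). Cohen's d = 0.34 indicates a small effect size. Both statistical and practical significance should be considered.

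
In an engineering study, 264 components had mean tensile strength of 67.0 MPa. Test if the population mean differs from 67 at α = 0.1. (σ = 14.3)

z = (x̄ - μ₀)/(σ/√n) = (67.0 - 67)/(14.3/√264) = 0.0. Critical value: ±1.645. Since |0.0| ≤ 1.645, Fail to reject H₀.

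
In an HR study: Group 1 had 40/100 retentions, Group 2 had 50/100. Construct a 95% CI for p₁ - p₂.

p̂₁ = 0.4, p̂₂ = 0.5. Difference = -0.1. CI = (-0.237, 0.037)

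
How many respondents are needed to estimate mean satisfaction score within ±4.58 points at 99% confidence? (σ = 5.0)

n = (z*σ/E)² = (2.576×5.0/4.58)² = 7.9 → n = 8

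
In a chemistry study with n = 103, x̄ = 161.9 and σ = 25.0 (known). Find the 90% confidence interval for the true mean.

CI = x̄ ± z*(σ/√n) = 161.9 ± 1.645(25.0/√103) = 161.9 ± 4.05 = (157.85, 165.95)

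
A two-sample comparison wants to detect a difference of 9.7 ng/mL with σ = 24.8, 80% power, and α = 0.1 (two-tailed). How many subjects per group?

n per group = 2(z_α/2 + z_β)²σ²/d² = 2×(1.645 + 0.84)²×24.8²/9.7² = 80.7 → n = 81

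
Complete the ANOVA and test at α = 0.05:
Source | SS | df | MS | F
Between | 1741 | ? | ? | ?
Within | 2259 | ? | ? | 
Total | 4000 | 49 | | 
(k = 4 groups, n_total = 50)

df_between = 3, df_within = 46. MS_between = 580.33, MS_within = 49.11. F = 11.817, F_crit ≈ 2.807. Reject H₀.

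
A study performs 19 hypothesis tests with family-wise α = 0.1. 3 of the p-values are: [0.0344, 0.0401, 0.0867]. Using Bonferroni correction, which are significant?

Bonferroni α = 0.1/19 = 0.00526. None of the given p-values are significant.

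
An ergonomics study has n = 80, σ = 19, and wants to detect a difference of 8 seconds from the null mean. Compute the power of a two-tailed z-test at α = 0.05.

SE = σ/√n = 19/√80 = 2.124. Non-centrality λ = d/SE = 8/2.124 = 3.766. Power ≈ Φ(λ - z_{α/2}) = Φ(3.766 - 1.96) = Φ(1.806) = 0.965.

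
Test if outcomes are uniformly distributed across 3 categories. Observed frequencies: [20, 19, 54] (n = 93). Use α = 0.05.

Expected = 31 each. χ² = Σ(O-E)²/E = 25.613. df = 2, critical value = 5.991. Reject H₀.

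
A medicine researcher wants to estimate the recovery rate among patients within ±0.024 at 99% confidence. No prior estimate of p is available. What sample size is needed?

Conservative approach: use p = 0.5 (maximizes p(1-p) = 0.25). n = z²(0.25)/E² = 2.576²×0.25/0.024² = 2880.1 → n = 2881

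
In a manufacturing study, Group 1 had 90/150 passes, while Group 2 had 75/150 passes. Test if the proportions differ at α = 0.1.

p̂₁ = 0.6, p̂₂ = 0.5, pooled p̂ = 0.55. z = 1.741. Critical: ±1.645. Reject H₀.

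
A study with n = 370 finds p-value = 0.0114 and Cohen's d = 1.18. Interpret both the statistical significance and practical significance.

Statistically significant (p = 0.0114 < 0.05). Cohen's d = 1.18 indicates a large effect size. Both statistical and practical significance should be considered.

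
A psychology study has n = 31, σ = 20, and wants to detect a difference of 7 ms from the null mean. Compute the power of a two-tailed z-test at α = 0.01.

SE = σ/√n = 20/√31 = 3.592. Non-centrality λ = d/SE = 7/3.592 = 1.949. Power ≈ Φ(λ - z_{α/2}) = Φ(1.949 - 2.576) = Φ(-0.627) = 0.265.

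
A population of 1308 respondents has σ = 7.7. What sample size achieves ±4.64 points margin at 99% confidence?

Without FPC: n₀ = (2.576×7.7/4.64)² = 18.274. With FPC: n = n₀N/(n₀+N-1) = 18.04 → n = 19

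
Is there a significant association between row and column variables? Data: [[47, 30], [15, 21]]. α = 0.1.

χ² = 3.718. df = 1, critical = 2.706. Reject H₀. Variables are dependent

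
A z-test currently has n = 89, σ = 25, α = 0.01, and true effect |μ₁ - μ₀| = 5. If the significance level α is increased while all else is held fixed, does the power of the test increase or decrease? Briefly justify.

Power increases: a larger α lowers the critical value, so more of the H₁ sampling distribution falls in the rejection region.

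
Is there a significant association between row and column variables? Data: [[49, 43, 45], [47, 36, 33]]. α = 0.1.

χ² = 0.77. df = 2, critical = 4.605. Fail to reject H₀. No evidence of dependence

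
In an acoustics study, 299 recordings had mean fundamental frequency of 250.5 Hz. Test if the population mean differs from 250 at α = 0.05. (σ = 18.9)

z = (x̄ - μ₀)/(σ/√n) = (250.5 - 250)/(18.9/√299) = 0.457. Critical value: ±1.96. Since |0.457| ≤ 1.96, Fail to reject H₀.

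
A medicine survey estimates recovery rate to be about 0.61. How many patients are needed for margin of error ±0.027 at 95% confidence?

n = z²p(1-p)/E² = 1.96²×0.61×0.39/0.027² = 1253.7 → n = 1254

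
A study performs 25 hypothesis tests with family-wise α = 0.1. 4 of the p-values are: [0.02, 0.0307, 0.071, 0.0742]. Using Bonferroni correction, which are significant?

Bonferroni α = 0.1/25 = 0.004. None of the given p-values are significant.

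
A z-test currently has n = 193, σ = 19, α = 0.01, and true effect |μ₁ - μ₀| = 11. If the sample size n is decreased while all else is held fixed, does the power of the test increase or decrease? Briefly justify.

Power decreases: a smaller n inflates the standard error σ/√n, pulling the sampling distribution under H₁ back toward the critical value.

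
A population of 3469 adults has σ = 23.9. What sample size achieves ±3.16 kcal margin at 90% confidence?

Without FPC: n₀ = (1.645×23.9/3.16)² = 154.794. With FPC: n = n₀N/(n₀+N-1) = 148.2 → n = 149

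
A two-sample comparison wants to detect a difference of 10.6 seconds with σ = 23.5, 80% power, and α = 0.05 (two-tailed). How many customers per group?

n per group = 2(z_α/2 + z_β)²σ²/d² = 2×(1.96 + 0.84)²×23.5²/10.6² = 77.1 → n = 78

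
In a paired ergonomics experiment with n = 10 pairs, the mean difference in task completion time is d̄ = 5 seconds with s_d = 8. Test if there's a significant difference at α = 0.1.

t = d̄/(s_d/√n) = 5/(8/√10) = 1.976. df = 9, critical t = ±1.833. Reject H₀.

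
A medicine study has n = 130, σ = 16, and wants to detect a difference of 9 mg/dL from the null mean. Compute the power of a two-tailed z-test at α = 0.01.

SE = σ/√n = 16/√130 = 1.403. Non-centrality λ = d/SE = 9/1.403 = 6.413. Power ≈ Φ(λ - z_{α/2}) = Φ(6.413 - 2.576) = Φ(3.837) = 1.0.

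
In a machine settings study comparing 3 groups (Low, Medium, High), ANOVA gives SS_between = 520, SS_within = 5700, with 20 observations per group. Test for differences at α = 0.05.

df_between = 2, df_within = 57. F = MS_between/MS_within = 260.0/100.0 = 2.6. F_crit ≈ 3.159. Fail to reject H₀.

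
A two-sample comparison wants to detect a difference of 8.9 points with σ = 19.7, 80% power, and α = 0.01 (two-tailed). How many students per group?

n per group = 2(z_α/2 + z_β)²σ²/d² = 2×(2.576 + 0.84)²×19.7²/8.9² = 114.3 → n = 115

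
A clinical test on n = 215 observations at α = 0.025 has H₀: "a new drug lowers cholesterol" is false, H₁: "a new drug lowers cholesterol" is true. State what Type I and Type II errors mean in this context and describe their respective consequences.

Type I (false positive): concluding that a new drug lowers cholesterol when it is not — approving an ineffective drug — patients take a useless medication and may skip effective alternatives. Type II (false negative): failing to conclude that a new drug lowers cholesterol when it is — shelving an effective drug — patients miss out on a treatment that would have helped. Which is costlier depends on domain priorities and is a judgement call rather than a statistical fact.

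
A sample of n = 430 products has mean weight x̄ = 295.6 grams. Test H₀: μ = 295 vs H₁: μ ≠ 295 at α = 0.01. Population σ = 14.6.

z = (x̄ - μ₀)/(σ/√n) = (295.6 - 295)/(14.6/√430) = 0.852. Critical value: ±2.576. Since |0.852| ≤ 2.576, Fail to reject H₀.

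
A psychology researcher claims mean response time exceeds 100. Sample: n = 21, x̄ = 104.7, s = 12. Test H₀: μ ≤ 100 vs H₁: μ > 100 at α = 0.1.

t = (104.7 - 100)/(12/√21) = 1.795, df = 20. Critical t = 1.325. Reject H₀.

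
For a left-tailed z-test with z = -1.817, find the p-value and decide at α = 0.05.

p = P(Z < -1.817) = Φ(-1.817) ≈ 0.0346. Since p < 0.05, reject H₀ (significant) at α = 0.05.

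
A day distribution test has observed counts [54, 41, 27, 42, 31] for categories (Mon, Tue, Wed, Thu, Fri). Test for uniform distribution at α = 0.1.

Expected = 39 each. χ² = Σ(O-E)²/E = 11.436. df = 4, critical value = 7.779. Reject H₀.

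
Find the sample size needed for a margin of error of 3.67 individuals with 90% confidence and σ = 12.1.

n = (z*σ/E)² = (1.645×12.1/3.67)² = 29.4 → n = 30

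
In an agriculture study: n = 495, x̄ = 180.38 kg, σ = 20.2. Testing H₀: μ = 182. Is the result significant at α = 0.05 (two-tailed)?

z = (180.38 - 182)/(20.2/√495) = -1.784. Since |z| ≤ 1.96, not significant at α = 0.05.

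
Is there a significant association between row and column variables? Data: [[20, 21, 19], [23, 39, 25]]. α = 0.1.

χ² = 1.52. df = 2, critical = 4.605. Fail to reject H₀. No evidence of dependence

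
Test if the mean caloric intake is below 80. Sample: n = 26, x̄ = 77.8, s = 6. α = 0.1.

t = (77.8 - 80)/(6/√26) = -1.87, df = 25. Critical t = -1.316. Reject H₀.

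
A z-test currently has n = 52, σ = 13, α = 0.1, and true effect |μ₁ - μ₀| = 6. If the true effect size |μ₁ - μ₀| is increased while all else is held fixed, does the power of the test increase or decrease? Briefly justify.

Power increases: a larger true effect increases the non-centrality λ = |μ₁ - μ₀|/(σ/√n).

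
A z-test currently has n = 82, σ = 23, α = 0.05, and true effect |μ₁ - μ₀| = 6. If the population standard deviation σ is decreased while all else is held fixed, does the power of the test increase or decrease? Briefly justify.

Power increases: a smaller σ shrinks the standard error σ/√n, moving the sampling distribution under H₁ further from the critical value.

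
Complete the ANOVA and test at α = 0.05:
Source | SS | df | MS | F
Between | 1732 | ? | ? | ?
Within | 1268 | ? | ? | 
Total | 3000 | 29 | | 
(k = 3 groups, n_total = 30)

df_between = 2, df_within = 27. MS_between = 866.0, MS_within = 46.96. F = 18.44, F_crit ≈ 3.354. Reject H₀.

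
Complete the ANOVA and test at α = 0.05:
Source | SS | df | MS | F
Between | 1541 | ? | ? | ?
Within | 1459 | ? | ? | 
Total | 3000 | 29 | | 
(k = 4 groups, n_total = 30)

df_between = 3, df_within = 26. MS_between = 513.67, MS_within = 56.12. F = 9.154, F_crit ≈ 2.975. Reject H₀.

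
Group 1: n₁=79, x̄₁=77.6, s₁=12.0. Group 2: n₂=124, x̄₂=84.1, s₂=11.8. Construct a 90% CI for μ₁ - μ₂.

Difference = -6.5. SE = √(12.0²/79 + 11.8²/124) = 1.716. CI = (-9.32, -3.68)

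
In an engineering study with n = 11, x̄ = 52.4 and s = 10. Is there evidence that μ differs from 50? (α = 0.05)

t = (x̄ - μ₀)/(s/√n) = (52.4 - 50)/(10/√11) = 0.796. df = 10, critical t = ±2.228. Fail to reject H₀.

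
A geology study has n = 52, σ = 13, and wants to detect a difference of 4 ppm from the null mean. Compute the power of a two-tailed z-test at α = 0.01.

SE = σ/√n = 13/√52 = 1.803. Non-centrality λ = d/SE = 4/1.803 = 2.219. Power ≈ Φ(λ - z_{α/2}) = Φ(2.219 - 2.576) = Φ(-0.357) = 0.36.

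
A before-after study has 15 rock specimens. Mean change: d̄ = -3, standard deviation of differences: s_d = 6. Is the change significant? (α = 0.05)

t = d̄/(s_d/√n) = -3/(6/√15) = -1.936. df = 14, critical t = ±2.145. Fail to reject H₀.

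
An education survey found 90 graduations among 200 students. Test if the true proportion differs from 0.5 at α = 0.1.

p̂ = 0.45, p₀ = 0.5. z = (p̂ - p₀)/√(p₀(1-p₀)/n) = -1.414. Critical: ±1.645. Fail to reject H₀.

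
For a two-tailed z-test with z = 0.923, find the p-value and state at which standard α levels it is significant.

p = 2·P(Z > |0.923|) = 2·(1 - Φ(0.923)) ≈ 0.356. Not significant at any standard level.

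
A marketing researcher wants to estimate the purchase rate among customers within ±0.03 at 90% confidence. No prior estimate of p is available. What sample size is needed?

Conservative approach: use p = 0.5 (maximizes p(1-p) = 0.25). n = z²(0.25)/E² = 1.645²×0.25/0.03² = 751.7 → n = 752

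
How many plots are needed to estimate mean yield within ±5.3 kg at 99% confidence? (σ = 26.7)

n = (z*σ/E)² = (2.576×26.7/5.3)² = 168.4 → n = 169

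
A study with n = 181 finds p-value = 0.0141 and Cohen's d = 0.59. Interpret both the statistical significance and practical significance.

Statistically significant (p = 0.0141 < 0.05). Cohen's d = 0.59 indicates a medium effect size. Both statistical and practical significance should be considered.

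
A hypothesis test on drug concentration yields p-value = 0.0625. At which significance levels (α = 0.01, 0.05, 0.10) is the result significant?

p = 0.0625. Significant at: α = 0.1.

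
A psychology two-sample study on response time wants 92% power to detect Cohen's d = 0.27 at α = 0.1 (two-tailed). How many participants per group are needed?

z_{α/2} = 1.645, z_β = Φ⁻¹(0.92) = 1.405. For small effect (d = 0.27): n per group = 2(z_{α/2} + z_β)²/d² = 2(1.645 + 1.405)²/0.27² = 255.2 → 256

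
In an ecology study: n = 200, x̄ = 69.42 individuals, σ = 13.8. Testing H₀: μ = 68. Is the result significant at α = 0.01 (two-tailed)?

z = (69.42 - 68)/(13.8/√200) = 1.455. Since |z| ≤ 2.576, not significant at α = 0.01.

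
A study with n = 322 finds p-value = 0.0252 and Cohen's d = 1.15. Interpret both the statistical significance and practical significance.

Statistically significant (p = 0.0252 < 0.05). Cohen's d = 1.15 indicates a large effect size. Both statistical and practical significance should be considered.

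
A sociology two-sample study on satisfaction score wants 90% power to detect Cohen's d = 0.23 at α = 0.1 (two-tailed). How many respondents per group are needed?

z_{α/2} = 1.645, z_β = Φ⁻¹(0.9) = 1.282. For small effect (d = 0.23): n per group = 2(z_{α/2} + z_β)²/d² = 2(1.645 + 1.282)²/0.23² = 323.9 → 324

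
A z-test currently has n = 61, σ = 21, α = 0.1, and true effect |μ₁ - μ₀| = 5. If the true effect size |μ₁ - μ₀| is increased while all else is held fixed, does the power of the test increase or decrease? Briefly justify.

Power increases: a larger true effect increases the non-centrality λ = |μ₁ - μ₀|/(σ/√n).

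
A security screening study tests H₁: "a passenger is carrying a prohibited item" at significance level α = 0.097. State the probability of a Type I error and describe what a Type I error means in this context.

P(Type I error) = α = 0.097. A Type I error is rejecting H₀ when H₀ is actually true (false positive) — here, concluding that a passenger is carrying a prohibited item when in fact this is not the case. Consequence: detaining an innocent passenger — delay and inconvenience.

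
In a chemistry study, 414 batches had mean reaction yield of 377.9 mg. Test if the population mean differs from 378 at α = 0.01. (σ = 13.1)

z = (x̄ - μ₀)/(σ/√n) = (377.9 - 378)/(13.1/√414) = -0.155. Critical value: ±2.576. Since |-0.155| ≤ 2.576, Fail to reject H₀.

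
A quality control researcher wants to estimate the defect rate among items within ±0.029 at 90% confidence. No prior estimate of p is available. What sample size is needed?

Conservative approach: use p = 0.5 (maximizes p(1-p) = 0.25). n = z²(0.25)/E² = 1.645²×0.25/0.029² = 804.4 → n = 805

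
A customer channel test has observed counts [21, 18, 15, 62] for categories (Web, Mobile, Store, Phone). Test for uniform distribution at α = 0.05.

Expected = 29 each. χ² = Σ(O-E)²/E = 50.69. df = 3, critical value = 7.815. Reject H₀.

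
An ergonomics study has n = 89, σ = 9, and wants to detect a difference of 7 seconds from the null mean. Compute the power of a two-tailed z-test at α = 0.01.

SE = σ/√n = 9/√89 = 0.954. Non-centrality λ = d/SE = 7/0.954 = 7.338. Power ≈ Φ(λ - z_{α/2}) = Φ(7.338 - 2.576) = Φ(4.762) = 1.0.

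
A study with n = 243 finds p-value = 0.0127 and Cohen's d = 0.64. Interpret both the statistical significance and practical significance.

Statistically significant (p = 0.0127 < 0.05). Cohen's d = 0.64 indicates a medium effect size. Both statistical and practical significance should be considered.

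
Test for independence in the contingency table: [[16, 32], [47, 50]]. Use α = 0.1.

χ² = 2.988. df = 1, critical = 2.706. Reject H₀. Variables are dependent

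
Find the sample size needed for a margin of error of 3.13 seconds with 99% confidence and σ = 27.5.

n = (z*σ/E)² = (2.576×27.5/3.13)² = 512.2 → n = 513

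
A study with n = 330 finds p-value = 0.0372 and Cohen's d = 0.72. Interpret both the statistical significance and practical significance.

Statistically significant (p = 0.0372 < 0.05). Cohen's d = 0.72 indicates a medium effect size. Both statistical and practical significance should be considered.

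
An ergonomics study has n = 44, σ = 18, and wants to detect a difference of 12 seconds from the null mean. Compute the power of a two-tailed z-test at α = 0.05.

SE = σ/√n = 18/√44 = 2.714. Non-centrality λ = d/SE = 12/2.714 = 4.422. Power ≈ Φ(λ - z_{α/2}) = Φ(4.422 - 1.96) = Φ(2.462) = 0.993.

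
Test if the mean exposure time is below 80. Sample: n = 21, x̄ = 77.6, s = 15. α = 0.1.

t = (77.6 - 80)/(15/√21) = -0.733, df = 20. Critical t = -1.325. Fail to reject H₀.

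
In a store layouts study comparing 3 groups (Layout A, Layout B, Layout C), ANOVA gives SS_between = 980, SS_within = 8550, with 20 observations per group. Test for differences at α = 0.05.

df_between = 2, df_within = 57. F = MS_between/MS_within = 490.0/150.0 = 3.267. F_crit ≈ 3.159. Reject H₀. At least one mean differs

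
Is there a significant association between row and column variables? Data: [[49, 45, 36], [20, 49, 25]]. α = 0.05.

χ² = 8.783. df = 2, critical = 5.991. Reject H₀. Variables are dependent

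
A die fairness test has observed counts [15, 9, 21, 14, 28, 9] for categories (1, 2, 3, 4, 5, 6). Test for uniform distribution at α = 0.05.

Expected = 16 each. χ² = Σ(O-E)²/E = 17.0. df = 5, critical value = 11.07. Reject H₀.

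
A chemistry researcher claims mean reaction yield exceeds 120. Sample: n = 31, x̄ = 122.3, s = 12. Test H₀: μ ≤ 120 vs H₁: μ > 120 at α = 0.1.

t = (122.3 - 120)/(12/√31) = 1.067, df = 30. Critical t = 1.31. Fail to reject H₀.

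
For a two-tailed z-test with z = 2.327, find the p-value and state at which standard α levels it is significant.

p = 2·P(Z > |2.327|) = 2·(1 - Φ(2.327)) ≈ 0.02. Significant at α = 0.1; Significant at α = 0.05.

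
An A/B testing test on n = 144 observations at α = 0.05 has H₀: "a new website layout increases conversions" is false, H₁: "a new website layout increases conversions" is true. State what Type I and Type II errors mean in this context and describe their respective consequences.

Type I (false positive): concluding that a new website layout increases conversions when it is not — rolling out a layout that doesn't actually help — wasted engineering effort. Type II (false negative): failing to conclude that a new website layout increases conversions when it is — discarding a layout that would have improved conversions — lost revenue. Which is costlier depends on domain priorities and is a judgement call rather than a statistical fact.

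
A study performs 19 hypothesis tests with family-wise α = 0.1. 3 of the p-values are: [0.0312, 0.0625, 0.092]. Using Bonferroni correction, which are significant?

Bonferroni α = 0.1/19 = 0.00526. None of the given p-values are significant.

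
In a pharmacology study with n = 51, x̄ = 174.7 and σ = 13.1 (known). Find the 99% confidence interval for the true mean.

CI = x̄ ± z*(σ/√n) = 174.7 ± 2.576(13.1/√51) = 174.7 ± 4.73 = (169.97, 179.43)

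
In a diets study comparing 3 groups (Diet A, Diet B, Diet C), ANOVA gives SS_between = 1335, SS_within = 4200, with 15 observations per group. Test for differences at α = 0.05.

df_between = 2, df_within = 42. F = MS_between/MS_within = 667.5/100.0 = 6.675. F_crit ≈ 3.22. Reject H₀. At least one mean differs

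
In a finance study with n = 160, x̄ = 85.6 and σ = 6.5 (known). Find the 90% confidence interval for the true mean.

CI = x̄ ± z*(σ/√n) = 85.6 ± 1.645(6.5/√160) = 85.6 ± 0.85 = (84.75, 86.45)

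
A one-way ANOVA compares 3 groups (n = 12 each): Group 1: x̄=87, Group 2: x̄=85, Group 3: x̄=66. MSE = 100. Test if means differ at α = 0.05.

Grand mean = 79.33. SS_between = 3224.0, MS_between = 1612.0. F = 16.12, F_crit ≈ 3.285. Reject H₀.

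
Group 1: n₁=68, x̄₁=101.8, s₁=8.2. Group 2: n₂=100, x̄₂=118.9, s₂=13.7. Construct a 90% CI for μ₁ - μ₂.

Difference = -17.1. SE = √(8.2²/68 + 13.7²/100) = 1.693. CI = (-19.88, -14.32)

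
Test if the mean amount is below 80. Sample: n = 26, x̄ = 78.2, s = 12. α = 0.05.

t = (78.2 - 80)/(12/√26) = -0.765, df = 25. Critical t = -1.708. Fail to reject H₀.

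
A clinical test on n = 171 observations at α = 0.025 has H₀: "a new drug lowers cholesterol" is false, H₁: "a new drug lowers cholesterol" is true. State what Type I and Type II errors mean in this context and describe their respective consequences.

Type I (false positive): concluding that a new drug lowers cholesterol when it is not — approving an ineffective drug — patients take a useless medication and may skip effective alternatives. Type II (false negative): failing to conclude that a new drug lowers cholesterol when it is — shelving an effective drug — patients miss out on a treatment that would have helped. Which is costlier depends on domain priorities and is a judgement call rather than a statistical fact.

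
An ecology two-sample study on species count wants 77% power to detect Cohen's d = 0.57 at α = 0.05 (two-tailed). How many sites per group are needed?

z_{α/2} = 1.96, z_β = Φ⁻¹(0.77) = 0.739. For medium effect (d = 0.57): n per group = 2(z_{α/2} + z_β)²/d² = 2(1.96 + 0.739)²/0.57² = 44.8 → 45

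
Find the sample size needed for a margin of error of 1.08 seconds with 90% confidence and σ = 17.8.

n = (z*σ/E)² = (1.645×17.8/1.08)² = 735.1 → n = 736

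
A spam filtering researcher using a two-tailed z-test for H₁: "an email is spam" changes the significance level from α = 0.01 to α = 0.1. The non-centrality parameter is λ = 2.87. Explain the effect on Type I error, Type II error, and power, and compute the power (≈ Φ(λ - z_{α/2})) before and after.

Increasing α from 0.01 to 0.1:
• Type I error rate increases (α is the Type I rate by definition).
• Critical value moves from z_{α/2} = 2.576 to 1.645, so power = Φ(λ - z_{α/2}) goes from Φ(2.87 - 2.576) = 0.616 to Φ(2.87 - 1.645) = 0.89.
• Type II error rate β = 1 - power therefore decreases (0.384 → 0.11).
Appropriate when false negatives are costly — here, a spam email lands in the inbox.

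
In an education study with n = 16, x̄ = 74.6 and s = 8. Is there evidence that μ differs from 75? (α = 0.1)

t = (x̄ - μ₀)/(s/√n) = (74.6 - 75)/(8/√16) = -0.2. df = 15, critical t = ±1.753. Fail to reject H₀.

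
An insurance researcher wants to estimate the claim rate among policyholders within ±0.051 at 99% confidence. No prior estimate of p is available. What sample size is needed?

Conservative approach: use p = 0.5 (maximizes p(1-p) = 0.25). n = z²(0.25)/E² = 2.576²×0.25/0.051² = 637.8 → n = 638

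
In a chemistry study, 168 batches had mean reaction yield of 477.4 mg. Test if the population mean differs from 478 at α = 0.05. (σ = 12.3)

z = (x̄ - μ₀)/(σ/√n) = (477.4 - 478)/(12.3/√168) = -0.632. Critical value: ±1.96. Since |-0.632| ≤ 1.96, Fail to reject H₀.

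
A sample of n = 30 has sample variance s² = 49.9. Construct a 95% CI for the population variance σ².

df = 29. χ²_{0.025} = 45.722, χ²_{0.975} = 16.047. CI for σ² = ((n-1)s²/χ²_{α/2}, (n-1)s²/χ²_{1-α/2}) = (29·49.9/45.722, 29·49.9/16.047) = (31.65, 90.18)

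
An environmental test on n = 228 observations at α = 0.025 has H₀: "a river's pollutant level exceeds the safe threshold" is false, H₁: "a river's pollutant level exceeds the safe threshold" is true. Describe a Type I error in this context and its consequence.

Type I error: rejecting H₀ when it is true — concluding that a river's pollutant level exceeds the safe threshold when in fact it is not. Consequence: shutting down a compliant factory unnecessarily.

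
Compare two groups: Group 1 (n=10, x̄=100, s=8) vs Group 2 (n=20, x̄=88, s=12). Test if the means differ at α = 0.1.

Pooled sp = 10.88. t = 2.849, df = 28. Critical t = ±1.701. Reject H₀.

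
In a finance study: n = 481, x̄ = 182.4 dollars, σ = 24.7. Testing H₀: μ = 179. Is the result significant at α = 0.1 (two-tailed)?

z = (182.4 - 179)/(24.7/√481) = 3.019. Since |z| > 1.645, significant at α = 0.1.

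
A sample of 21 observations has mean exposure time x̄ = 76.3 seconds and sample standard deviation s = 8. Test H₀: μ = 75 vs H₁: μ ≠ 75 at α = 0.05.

t = (x̄ - μ₀)/(s/√n) = (76.3 - 75)/(8/√21) = 0.745. df = 20, critical t = ±2.086. Fail to reject H₀.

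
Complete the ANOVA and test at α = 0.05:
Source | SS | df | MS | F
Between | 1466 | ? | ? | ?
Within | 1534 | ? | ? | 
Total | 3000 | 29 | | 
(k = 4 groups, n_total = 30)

df_between = 3, df_within = 26. MS_between = 488.67, MS_within = 59.0. F = 8.282, F_crit ≈ 2.975. Reject H₀.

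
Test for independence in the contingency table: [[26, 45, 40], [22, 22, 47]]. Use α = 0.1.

χ² = 6.879. df = 2, critical = 4.605. Reject H₀. Variables are dependent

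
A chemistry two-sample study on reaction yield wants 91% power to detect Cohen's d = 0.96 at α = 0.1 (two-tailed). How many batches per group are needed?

z_{α/2} = 1.645, z_β = Φ⁻¹(0.91) = 1.341. For large effect (d = 0.96): n per group = 2(z_{α/2} + z_β)²/d² = 2(1.645 + 1.341)²/0.96² = 19.3 → 20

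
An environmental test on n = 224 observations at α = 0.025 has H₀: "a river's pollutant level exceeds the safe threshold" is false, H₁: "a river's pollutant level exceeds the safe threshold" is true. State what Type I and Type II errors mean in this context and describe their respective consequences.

Type I (false positive): concluding that a river's pollutant level exceeds the safe threshold when it is not — shutting down a compliant factory unnecessarily. Type II (false negative): failing to conclude that a river's pollutant level exceeds the safe threshold when it is — allowing unsafe pollution to continue. Which is costlier depends on domain priorities and is a judgement call rather than a statistical fact.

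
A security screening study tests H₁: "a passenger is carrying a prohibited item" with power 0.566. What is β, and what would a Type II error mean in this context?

β = 1 - power = 1 - 0.566 = 0.434. A Type II error is failing to reject H₀ when H₀ is false (false negative) — here, failing to conclude that a passenger is carrying a prohibited item when in fact it is true. Consequence: letting a prohibited item through — security breach.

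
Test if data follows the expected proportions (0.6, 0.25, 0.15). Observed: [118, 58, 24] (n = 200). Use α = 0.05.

Expected: [120.0, 50.0, 30.0]. χ² = 2.513. df = 2, critical = 5.991. Fail to reject H₀.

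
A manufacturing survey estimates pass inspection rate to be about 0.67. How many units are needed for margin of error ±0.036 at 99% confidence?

n = z²p(1-p)/E² = 2.576²×0.67×0.33/0.036² = 1132.1 → n = 1133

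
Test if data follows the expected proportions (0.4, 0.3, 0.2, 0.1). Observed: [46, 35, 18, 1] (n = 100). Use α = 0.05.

Expected: [40.0, 30.0, 20.0, 10.0]. χ² = 10.033. df = 3, critical = 7.815. Reject H₀.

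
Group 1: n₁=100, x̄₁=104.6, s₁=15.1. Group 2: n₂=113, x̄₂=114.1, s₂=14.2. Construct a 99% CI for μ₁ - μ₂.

Difference = -9.5. SE = √(15.1²/100 + 14.2²/113) = 2.016. CI = (-14.69, -4.31)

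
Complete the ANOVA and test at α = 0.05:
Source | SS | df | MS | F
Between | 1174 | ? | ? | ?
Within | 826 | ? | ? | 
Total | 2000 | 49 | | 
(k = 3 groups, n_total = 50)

df_between = 2, df_within = 47. MS_between = 587.0, MS_within = 17.57. F = 33.401, F_crit ≈ 3.195. Reject H₀.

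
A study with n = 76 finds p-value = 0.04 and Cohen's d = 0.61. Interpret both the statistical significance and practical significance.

Statistically significant (p = 0.04 < 0.05). Cohen's d = 0.61 indicates a medium effect size. Both statistical and practical significance should be considered.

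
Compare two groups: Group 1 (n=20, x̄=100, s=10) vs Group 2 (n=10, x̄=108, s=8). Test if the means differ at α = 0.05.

Pooled sp = 9.4. t = -2.197, df = 28. Critical t = ±2.048. Reject H₀.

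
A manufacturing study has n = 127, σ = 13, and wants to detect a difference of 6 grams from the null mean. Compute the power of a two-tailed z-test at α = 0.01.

SE = σ/√n = 13/√127 = 1.154. Non-centrality λ = d/SE = 6/1.154 = 5.201. Power ≈ Φ(λ - z_{α/2}) = Φ(5.201 - 2.576) = Φ(2.625) = 0.996.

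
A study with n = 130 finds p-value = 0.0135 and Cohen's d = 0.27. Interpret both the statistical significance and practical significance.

Statistically significant (p = 0.0135 < 0.05). Cohen's d = 0.27 indicates a small effect size. Both statistical and practical significance should be considered.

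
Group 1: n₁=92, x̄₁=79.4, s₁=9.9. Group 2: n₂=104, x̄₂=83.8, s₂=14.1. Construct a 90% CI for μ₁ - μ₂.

Difference = -4.4. SE = √(9.9²/92 + 14.1²/104) = 1.725. CI = (-7.24, -1.56)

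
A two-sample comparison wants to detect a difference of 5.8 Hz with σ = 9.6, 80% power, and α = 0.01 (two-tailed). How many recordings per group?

n per group = 2(z_α/2 + z_β)²σ²/d² = 2×(2.576 + 0.84)²×9.6²/5.8² = 63.9 → n = 64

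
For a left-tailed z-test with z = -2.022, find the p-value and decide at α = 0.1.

p = P(Z < -2.022) = Φ(-2.022) ≈ 0.0216. Since p < 0.1, reject H₀ (significant) at α = 0.1.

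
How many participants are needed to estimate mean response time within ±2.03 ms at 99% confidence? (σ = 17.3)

n = (z*σ/E)² = (2.576×17.3/2.03)² = 481.9 → n = 482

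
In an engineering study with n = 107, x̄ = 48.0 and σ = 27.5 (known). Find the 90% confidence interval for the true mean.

CI = x̄ ± z*(σ/√n) = 48.0 ± 1.645(27.5/√107) = 48.0 ± 4.37 = (43.63, 52.37)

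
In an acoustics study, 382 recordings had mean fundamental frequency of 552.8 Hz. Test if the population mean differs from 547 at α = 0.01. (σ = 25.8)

z = (x̄ - μ₀)/(σ/√n) = (552.8 - 547)/(25.8/√382) = 4.394. Critical value: ±2.576. Since |4.394| > 2.576, Reject H₀.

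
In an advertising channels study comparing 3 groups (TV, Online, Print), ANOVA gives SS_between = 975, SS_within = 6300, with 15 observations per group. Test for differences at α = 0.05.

df_between = 2, df_within = 42. F = MS_between/MS_within = 487.5/150.0 = 3.25. F_crit ≈ 3.22. Reject H₀. At least one mean differs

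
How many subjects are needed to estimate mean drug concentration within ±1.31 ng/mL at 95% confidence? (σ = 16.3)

n = (z*σ/E)² = (1.96×16.3/1.31)² = 594.8 → n = 595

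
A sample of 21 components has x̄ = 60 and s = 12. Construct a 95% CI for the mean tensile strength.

CI = x̄ ± t*(s/√n) = 60 ± 2.086(12/√21) = (54.54, 65.46)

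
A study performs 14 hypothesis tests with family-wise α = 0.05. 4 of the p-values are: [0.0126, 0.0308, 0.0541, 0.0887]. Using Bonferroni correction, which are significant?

Bonferroni α = 0.05/14 = 0.00357. None of the given p-values are significant.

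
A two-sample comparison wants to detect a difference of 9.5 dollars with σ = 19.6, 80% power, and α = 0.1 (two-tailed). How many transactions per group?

n per group = 2(z_α/2 + z_β)²σ²/d² = 2×(1.645 + 0.84)²×19.6²/9.5² = 52.6 → n = 53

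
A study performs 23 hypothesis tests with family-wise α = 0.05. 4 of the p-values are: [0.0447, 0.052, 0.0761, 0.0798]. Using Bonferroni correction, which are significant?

Bonferroni α = 0.05/23 = 0.00217. None of the given p-values are significant.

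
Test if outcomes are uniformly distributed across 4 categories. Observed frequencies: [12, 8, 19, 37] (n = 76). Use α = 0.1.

Expected = 19 each. χ² = Σ(O-E)²/E = 26.0. df = 3, critical value = 6.251. Reject H₀.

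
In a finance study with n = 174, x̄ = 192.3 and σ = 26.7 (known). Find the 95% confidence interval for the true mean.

CI = x̄ ± z*(σ/√n) = 192.3 ± 1.96(26.7/√174) = 192.3 ± 3.97 = (188.33, 196.27)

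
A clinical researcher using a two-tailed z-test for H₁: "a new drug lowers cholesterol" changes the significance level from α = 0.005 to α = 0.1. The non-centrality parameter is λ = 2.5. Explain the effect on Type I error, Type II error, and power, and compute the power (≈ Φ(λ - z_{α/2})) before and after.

Increasing α from 0.005 to 0.1:
• Type I error rate increases (α is the Type I rate by definition).
• Critical value moves from z_{α/2} = 2.807 to 1.645, so power = Φ(λ - z_{α/2}) goes from Φ(2.5 - 2.807) = 0.379 to Φ(2.5 - 1.645) = 0.804.
• Type II error rate β = 1 - power therefore decreases (0.621 → 0.196).
Appropriate when false negatives are costly — here, shelving an effective drug — patients miss out on a treatment that would have helped.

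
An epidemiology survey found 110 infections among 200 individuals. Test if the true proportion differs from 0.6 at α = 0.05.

p̂ = 0.55, p₀ = 0.6. z = (p̂ - p₀)/√(p₀(1-p₀)/n) = -1.443. Critical: ±1.96. Fail to reject H₀.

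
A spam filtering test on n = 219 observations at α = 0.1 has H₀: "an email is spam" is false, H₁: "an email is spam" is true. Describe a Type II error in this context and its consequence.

Type II error: failing to reject H₀ when it is false — concluding that an email is spam is not supported when in fact it is. Consequence: a spam email lands in the inbox.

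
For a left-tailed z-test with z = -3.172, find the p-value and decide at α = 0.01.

p = P(Z < -3.172) = Φ(-3.172) ≈ 0.0008. Since p < 0.01, reject H₀ (significant) at α = 0.01.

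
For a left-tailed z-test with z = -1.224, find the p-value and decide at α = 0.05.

p = P(Z < -1.224) = Φ(-1.224) ≈ 0.1105. Since p ≥ 0.05, fail to reject H₀ (not significant) at α = 0.05.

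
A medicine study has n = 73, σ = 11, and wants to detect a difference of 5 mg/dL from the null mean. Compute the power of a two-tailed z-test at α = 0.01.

SE = σ/√n = 11/√73 = 1.287. Non-centrality λ = d/SE = 5/1.287 = 3.884. Power ≈ Φ(λ - z_{α/2}) = Φ(3.884 - 2.576) = Φ(1.308) = 0.905.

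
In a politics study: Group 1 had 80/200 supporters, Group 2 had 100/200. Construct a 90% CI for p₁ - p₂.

p̂₁ = 0.4, p̂₂ = 0.5. Difference = -0.1. CI = (-0.181, -0.019)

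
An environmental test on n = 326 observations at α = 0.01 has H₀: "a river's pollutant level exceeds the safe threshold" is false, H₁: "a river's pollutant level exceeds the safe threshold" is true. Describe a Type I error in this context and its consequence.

Type I error: rejecting H₀ when it is true — concluding that a river's pollutant level exceeds the safe threshold when in fact it is not. Consequence: shutting down a compliant factory unnecessarily.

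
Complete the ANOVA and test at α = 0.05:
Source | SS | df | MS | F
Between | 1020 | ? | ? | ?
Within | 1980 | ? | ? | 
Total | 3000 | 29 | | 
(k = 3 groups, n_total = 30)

df_between = 2, df_within = 27. MS_between = 510.0, MS_within = 73.33. F = 6.955, F_crit ≈ 3.354. Reject H₀.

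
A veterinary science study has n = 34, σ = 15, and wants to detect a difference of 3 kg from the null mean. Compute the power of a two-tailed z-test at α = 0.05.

SE = σ/√n = 15/√34 = 2.572. Non-centrality λ = d/SE = 3/2.572 = 1.166. Power ≈ Φ(λ - z_{α/2}) = Φ(1.166 - 1.96) = Φ(-0.794) = 0.214.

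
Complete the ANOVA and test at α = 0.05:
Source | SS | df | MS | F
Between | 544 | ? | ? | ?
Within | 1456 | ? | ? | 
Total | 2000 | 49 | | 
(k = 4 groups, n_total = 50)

df_between = 3, df_within = 46. MS_between = 181.33, MS_within = 31.65. F = 5.729, F_crit ≈ 2.807. Reject H₀.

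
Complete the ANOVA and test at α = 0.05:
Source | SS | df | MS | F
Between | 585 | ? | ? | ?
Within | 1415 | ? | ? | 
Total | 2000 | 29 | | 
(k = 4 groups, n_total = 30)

df_between = 3, df_within = 26. MS_between = 195.0, MS_within = 54.42. F = 3.583, F_crit ≈ 2.975. Reject H₀.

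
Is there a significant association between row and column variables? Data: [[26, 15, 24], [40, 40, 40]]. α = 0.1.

χ² = 2.174. df = 2, critical = 4.605. Fail to reject H₀. No evidence of dependence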